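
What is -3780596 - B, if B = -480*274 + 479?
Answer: -3649555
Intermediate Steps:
B = -131041 (B = -131520 + 479 = -131041)
-3780596 - B = -3780596 - 1*(-131041) = -3780596 + 131041 = -3649555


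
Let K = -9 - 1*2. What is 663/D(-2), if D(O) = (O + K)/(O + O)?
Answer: 204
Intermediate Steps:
K = -11 (K = -9 - 2 = -11)
D(O) = (-11 + O)/(2*O) (D(O) = (O - 11)/(O + O) = (-11 + O)/((2*O)) = (-11 + O)*(1/(2*O)) = (-11 + O)/(2*O))
663/D(-2) = 663/(((1/2)*(-11 - 2)/(-2))) = 663/(((1/2)*(-1/2)*(-13))) = 663/(13/4) = 663*(4/13) = 204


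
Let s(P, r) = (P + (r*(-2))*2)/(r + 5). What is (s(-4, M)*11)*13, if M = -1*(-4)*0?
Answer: -572/5 ≈ -114.40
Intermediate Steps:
M = 0 (M = 4*0 = 0)
s(P, r) = (P - 4*r)/(5 + r) (s(P, r) = (P - 2*r*2)/(5 + r) = (P - 4*r)/(5 + r))
(s(-4, M)*11)*13 = (((-4 - 4*0)/(5 + 0))*11)*13 = (((-4 + 0)/5)*11)*13 = (((1/5)*(-4))*11)*13 = -4/5*11*13 = -44/5*13 = -572/5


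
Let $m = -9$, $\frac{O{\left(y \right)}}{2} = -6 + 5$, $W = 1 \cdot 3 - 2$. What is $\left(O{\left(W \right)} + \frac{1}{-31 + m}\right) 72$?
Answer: $- \frac{729}{5} \approx -145.8$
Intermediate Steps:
$W = 1$ ($W = 3 - 2 = 1$)
$O{\left(y \right)} = -2$ ($O{\left(y \right)} = 2 \left(-6 + 5\right) = 2 \left(-1\right) = -2$)
$\left(O{\left(W \right)} + \frac{1}{-31 + m}\right) 72 = \left(-2 + \frac{1}{-31 - 9}\right) 72 = \left(-2 + \frac{1}{-40}\right) 72 = \left(-2 - \frac{1}{40}\right) 72 = \left(- \frac{81}{40}\right) 72 = - \frac{729}{5}$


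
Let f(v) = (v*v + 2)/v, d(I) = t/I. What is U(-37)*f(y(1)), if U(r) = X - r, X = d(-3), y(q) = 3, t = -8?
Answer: 1309/9 ≈ 145.44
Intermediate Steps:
d(I) = -8/I
X = 8/3 (X = -8/(-3) = -8*(-⅓) = 8/3 ≈ 2.6667)
U(r) = 8/3 - r
f(v) = (2 + v²)/v (f(v) = (v² + 2)/v = (2 + v²)/v)
U(-37)*f(y(1)) = (8/3 - 1*(-37))*(3 + 2/3) = (8/3 + 37)*(3 + 2*(⅓)) = 119*(3 + ⅔)/3 = (119/3)*(11/3) = 1309/9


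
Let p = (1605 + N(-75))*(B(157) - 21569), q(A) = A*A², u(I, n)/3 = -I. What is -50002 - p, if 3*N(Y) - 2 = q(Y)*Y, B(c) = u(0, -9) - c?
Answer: 229176240962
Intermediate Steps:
u(I, n) = -3*I (u(I, n) = 3*(-I) = -3*I)
B(c) = -c (B(c) = -3*0 - c = 0 - c = -c)
q(A) = A³
N(Y) = ⅔ + Y⁴/3 (N(Y) = ⅔ + (Y³*Y)/3 = ⅔ + Y⁴/3)
p = -229176290964 (p = (1605 + (⅔ + (⅓)*(-75)⁴))*(-1*157 - 21569) = (1605 + (⅔ + (⅓)*31640625))*(-157 - 21569) = (1605 + (⅔ + 10546875))*(-21726) = (1605 + 31640627/3)*(-21726) = (31645442/3)*(-21726) = -229176290964)
-50002 - p = -50002 - 1*(-229176290964) = -50002 + 229176290964 = 229176240962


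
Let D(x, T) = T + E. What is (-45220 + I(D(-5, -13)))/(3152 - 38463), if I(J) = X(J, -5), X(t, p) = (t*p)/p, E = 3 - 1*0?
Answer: 45230/35311 ≈ 1.2809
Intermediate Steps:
E = 3 (E = 3 + 0 = 3)
X(t, p) = t (X(t, p) = (p*t)/p = t)
D(x, T) = 3 + T (D(x, T) = T + 3 = 3 + T)
I(J) = J
(-45220 + I(D(-5, -13)))/(3152 - 38463) = (-45220 + (3 - 13))/(3152 - 38463) = (-45220 - 10)/(-35311) = -45230*(-1/35311) = 45230/35311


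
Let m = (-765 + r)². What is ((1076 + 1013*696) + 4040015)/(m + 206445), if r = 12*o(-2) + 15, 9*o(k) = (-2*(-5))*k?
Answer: 42715251/7286905 ≈ 5.8619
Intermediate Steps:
o(k) = 10*k/9 (o(k) = ((-2*(-5))*k)/9 = (10*k)/9 = 10*k/9)
r = -35/3 (r = 12*((10/9)*(-2)) + 15 = 12*(-20/9) + 15 = -80/3 + 15 = -35/3 ≈ -11.667)
m = 5428900/9 (m = (-765 - 35/3)² = (-2330/3)² = 5428900/9 ≈ 6.0321e+5)
((1076 + 1013*696) + 4040015)/(m + 206445) = ((1076 + 1013*696) + 4040015)/(5428900/9 + 206445) = ((1076 + 705048) + 4040015)/(7286905/9) = (706124 + 4040015)*(9/7286905) = 4746139*(9/7286905) = 42715251/7286905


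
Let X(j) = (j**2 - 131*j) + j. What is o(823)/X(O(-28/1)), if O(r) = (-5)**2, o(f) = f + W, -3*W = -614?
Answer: -3083/7875 ≈ -0.39149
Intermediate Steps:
W = 614/3 (W = -1/3*(-614) = 614/3 ≈ 204.67)
o(f) = 614/3 + f (o(f) = f + 614/3 = 614/3 + f)
O(r) = 25
X(j) = j**2 - 130*j
o(823)/X(O(-28/1)) = (614/3 + 823)/((25*(-130 + 25))) = 3083/(3*((25*(-105)))) = (3083/3)/(-2625) = (3083/3)*(-1/2625) = -3083/7875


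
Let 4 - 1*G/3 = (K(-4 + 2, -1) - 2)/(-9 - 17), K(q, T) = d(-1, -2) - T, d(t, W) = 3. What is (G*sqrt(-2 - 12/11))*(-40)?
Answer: -6360*I*sqrt(374)/143 ≈ -860.12*I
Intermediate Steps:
K(q, T) = 3 - T
G = 159/13 (G = 12 - 3*((3 - 1*(-1)) - 2)/(-9 - 17) = 12 - 3*((3 + 1) - 2)/(-26) = 12 - 3*(4 - 2)*(-1)/26 = 12 - 6*(-1)/26 = 12 - 3*(-1/13) = 12 + 3/13 = 159/13 ≈ 12.231)
(G*sqrt(-2 - 12/11))*(-40) = (159*sqrt(-2 - 12/11)/13)*(-40) = (159*sqrt(-34/11)/13)*(-40) = (159*(I*sqrt(374)/11)/13)*(-40) = (159*I*sqrt(374)/143)*(-40) = -6360*I*sqrt(374)/143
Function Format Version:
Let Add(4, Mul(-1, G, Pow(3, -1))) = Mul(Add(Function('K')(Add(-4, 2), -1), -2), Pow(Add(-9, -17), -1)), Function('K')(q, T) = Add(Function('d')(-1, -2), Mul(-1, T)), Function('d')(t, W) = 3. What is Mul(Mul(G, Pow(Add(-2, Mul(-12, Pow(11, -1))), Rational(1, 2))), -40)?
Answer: Mul(Rational(-6360, 143), I, Pow(374, Rational(1, 2))) ≈ Mul(-860.12, I)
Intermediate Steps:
Function('K')(q, T) = Add(3, Mul(-1, T))
G = Rational(159, 13) (G = Add(12, Mul(-3, Mul(Add(Add(3, Mul(-1, -1)), -2), Pow(Add(-9, -17), -1)))) = Add(12, Mul(-3, Mul(Add(Add(3, 1), -2), Pow(-26, -1)))) = Add(12, Mul(-3, Mul(Add(4, -2), Rational(-1, 26)))) = Add(12, Mul(-3, Mul(2, Rational(-1, 26)))) = Add(12, Mul(-3, Rational(-1, 13))) = Add(12, Rational(3, 13)) = Rational(159, 13) ≈ 12.231)
Mul(Mul(G, Pow(Add(-2, Mul(-12, Pow(11, -1))), Rational(1, 2))), -40) = Mul(Mul(Rational(159, 13), Pow(Add(-2, Mul(-12, Pow(11, -1))), Rational(1, 2))), -40) = Mul(Mul(Rational(159, 13), Pow(Add(-2, Mul(-12, Rational(1, 11))), Rational(1, 2))), -40) = Mul(Mul(Rational(159, 13), Pow(Add(-2, Rational(-12, 11)), Rational(1, 2))), -40) = Mul(Mul(Rational(159, 13), Pow(Rational(-34, 11), Rational(1, 2))), -40) = Mul(Mul(Rational(159, 13), Mul(Rational(1, 11), I, Pow(374, Rational(1, 2)))), -40) = Mul(Mul(Rational(159, 143), I, Pow(374, Rational(1, 2))), -40) = Mul(Rational(-6360, 143), I, Pow(374, Rational(1, 2)))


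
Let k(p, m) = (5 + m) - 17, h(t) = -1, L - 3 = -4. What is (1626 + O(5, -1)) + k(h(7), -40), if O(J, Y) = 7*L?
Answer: 1567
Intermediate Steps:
L = -1 (L = 3 - 4 = -1)
k(p, m) = -12 + m
O(J, Y) = -7 (O(J, Y) = 7*(-1) = -7)
(1626 + O(5, -1)) + k(h(7), -40) = (1626 - 7) + (-12 - 40) = 1619 - 52 = 1567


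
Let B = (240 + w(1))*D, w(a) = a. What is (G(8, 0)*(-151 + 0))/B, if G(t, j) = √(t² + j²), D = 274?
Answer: -604/33017 ≈ -0.018294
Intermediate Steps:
G(t, j) = √(j² + t²)
B = 66034 (B = (240 + 1)*274 = 241*274 = 66034)
(G(8, 0)*(-151 + 0))/B = (√(0² + 8²)*(-151 + 0))/66034 = (√(0 + 64)*(-151))*(1/66034) = (√64*(-151))*(1/66034) = (8*(-151))*(1/66034) = -1208*1/66034 = -604/33017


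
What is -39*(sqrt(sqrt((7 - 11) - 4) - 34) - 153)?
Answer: 5967 - 39*sqrt(-34 + 2*I*sqrt(2)) ≈ 5957.5 - 227.6*I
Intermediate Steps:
-39*(sqrt(sqrt((7 - 11) - 4) - 34) - 153) = -39*(sqrt(sqrt(-4 - 4) - 34) - 153) = -39*(sqrt(sqrt(-8) - 34) - 153) = -39*(sqrt(2*I*sqrt(2) - 34) - 153) = -39*(sqrt(-34 + 2*I*sqrt(2)) - 153) = -39*(-153 + sqrt(-34 + 2*I*sqrt(2))) = 5967 - 39*sqrt(-34 + 2*I*sqrt(2))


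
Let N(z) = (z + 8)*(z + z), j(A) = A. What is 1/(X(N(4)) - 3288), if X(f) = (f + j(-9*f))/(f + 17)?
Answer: -113/372312 ≈ -0.00030351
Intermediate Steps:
N(z) = 2*z*(8 + z) (N(z) = (8 + z)*(2*z) = 2*z*(8 + z))
X(f) = -8*f/(17 + f) (X(f) = (f - 9*f)/(f + 17) = (-8*f)/(17 + f) = -8*f/(17 + f))
1/(X(N(4)) - 3288) = 1/(-8*2*4*(8 + 4)/(17 + 2*4*(8 + 4)) - 3288) = 1/(-8*2*4*12/(17 + 2*4*12) - 3288) = 1/(-8*96/(17 + 96) - 3288) = 1/(-8*96/113 - 3288) = 1/(-8*96*1/113 - 3288) = 1/(-768/113 - 3288) = 1/(-372312/113) = -113/372312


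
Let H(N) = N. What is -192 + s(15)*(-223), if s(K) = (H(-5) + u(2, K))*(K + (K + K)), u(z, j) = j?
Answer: -100542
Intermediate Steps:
s(K) = 3*K*(-5 + K) (s(K) = (-5 + K)*(K + (K + K)) = (-5 + K)*(K + 2*K) = (-5 + K)*(3*K) = 3*K*(-5 + K))
-192 + s(15)*(-223) = -192 + (3*15*(-5 + 15))*(-223) = -192 + (3*15*10)*(-223) = -192 + 450*(-223) = -192 - 100350 = -100542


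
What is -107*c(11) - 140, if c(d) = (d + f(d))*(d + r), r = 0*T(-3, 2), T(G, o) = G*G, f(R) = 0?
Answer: -13087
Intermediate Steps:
T(G, o) = G²
r = 0 (r = 0*(-3)² = 0*9 = 0)
c(d) = d² (c(d) = (d + 0)*(d + 0) = d*d = d²)
-107*c(11) - 140 = -107*11² - 140 = -107*121 - 140 = -12947 - 140 = -13087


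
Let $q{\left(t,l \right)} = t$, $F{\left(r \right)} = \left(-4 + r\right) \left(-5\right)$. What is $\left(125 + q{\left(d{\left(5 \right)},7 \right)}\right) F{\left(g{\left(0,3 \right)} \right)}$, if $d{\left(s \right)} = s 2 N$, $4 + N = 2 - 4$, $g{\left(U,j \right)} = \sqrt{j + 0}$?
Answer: $1300 - 325 \sqrt{3} \approx 737.08$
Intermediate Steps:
$g{\left(U,j \right)} = \sqrt{j}$
$N = -6$ ($N = -4 + \left(2 - 4\right) = -4 - 2 = -6$)
$d{\left(s \right)} = - 12 s$ ($d{\left(s \right)} = s 2 \left(-6\right) = 2 s \left(-6\right) = - 12 s$)
$F{\left(r \right)} = 20 - 5 r$
$\left(125 + q{\left(d{\left(5 \right)},7 \right)}\right) F{\left(g{\left(0,3 \right)} \right)} = \left(125 - 60\right) \left(20 - 5 \sqrt{3}\right) = 65 \left(20 - 5 \sqrt{3}\right) = 1300 - 325 \sqrt{3}$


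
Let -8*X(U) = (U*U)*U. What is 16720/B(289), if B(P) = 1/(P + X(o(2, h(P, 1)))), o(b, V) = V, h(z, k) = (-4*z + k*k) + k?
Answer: 3211917383840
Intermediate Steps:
h(z, k) = k + k² - 4*z (h(z, k) = (-4*z + k²) + k = (k² - 4*z) + k = k + k² - 4*z)
X(U) = -U³/8 (X(U) = -U*U*U/8 = -U²*U/8 = -U³/8)
B(P) = 1/(P - (2 - 4*P)³/8) (B(P) = 1/(P - (1 + 1² - 4*P)³/8) = 1/(P - (1 + 1 - 4*P)³/8) = 1/(P - (2 - 4*P)³/8))
16720/B(289) = 16720/(1/(289 - (1 - 2*289)³)) = 16720/(1/(289 - (1 - 578)³)) = 16720/(1/(289 - 1*(-577)³)) = 16720/(1/(289 - 1*(-192100033))) = 16720/(1/(289 + 192100033)) = 16720/(1/192100322) = 16720*192100322 = 3211917383840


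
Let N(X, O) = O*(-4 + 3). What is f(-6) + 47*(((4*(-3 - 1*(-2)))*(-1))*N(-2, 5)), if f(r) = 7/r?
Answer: -5647/6 ≈ -941.17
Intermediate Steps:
N(X, O) = -O (N(X, O) = O*(-1) = -O)
f(-6) + 47*(((4*(-3 - 1*(-2)))*(-1))*N(-2, 5)) = 7/(-6) + 47*(((4*(-3 - 1*(-2)))*(-1))*(-1*5)) = 7*(-1/6) + 47*(((4*(-3 + 2))*(-1))*(-5)) = -7/6 + 47*(((4*(-1))*(-1))*(-5)) = -7/6 + 47*(-4*(-1)*(-5)) = -7/6 + 47*(4*(-5)) = -7/6 + 47*(-20) = -7/6 - 940 = -5647/6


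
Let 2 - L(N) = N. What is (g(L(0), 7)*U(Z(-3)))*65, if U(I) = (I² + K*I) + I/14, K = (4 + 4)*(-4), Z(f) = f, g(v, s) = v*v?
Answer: 190710/7 ≈ 27244.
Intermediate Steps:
L(N) = 2 - N
g(v, s) = v²
K = -32 (K = 8*(-4) = -32)
U(I) = I² - 447*I/14 (U(I) = (I² - 32*I) + I/14 = I² - 447*I/14)
(g(L(0), 7)*U(Z(-3)))*65 = ((2 - 1*0)²*((1/14)*(-3)*(-447 + 14*(-3))))*65 = ((2 + 0)²*((1/14)*(-3)*(-447 - 42)))*65 = (2²*((1/14)*(-3)*(-489)))*65 = (4*(1467/14))*65 = (2934/7)*65 = 190710/7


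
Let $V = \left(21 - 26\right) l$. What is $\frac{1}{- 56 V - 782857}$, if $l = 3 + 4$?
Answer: $- \frac{1}{780897} \approx -1.2806 \cdot 10^{-6}$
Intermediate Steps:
$l = 7$
$V = -35$ ($V = \left(21 - 26\right) 7 = \left(-5\right) 7 = -35$)
$\frac{1}{- 56 V - 782857} = \frac{1}{\left(-56\right) \left(-35\right) - 782857} = \frac{1}{1960 - 782857} = \frac{1}{-780897} = - \frac{1}{780897}$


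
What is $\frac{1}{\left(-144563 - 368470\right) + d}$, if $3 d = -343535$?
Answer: $- \frac{3}{1882634} \approx -1.5935 \cdot 10^{-6}$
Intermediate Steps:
$d = - \frac{343535}{3}$ ($d = \frac{1}{3} \left(-343535\right) = - \frac{343535}{3} \approx -1.1451 \cdot 10^{5}$)
$\frac{1}{\left(-144563 - 368470\right) + d} = \frac{1}{\left(-144563 - 368470\right) - \frac{343535}{3}} = \frac{1}{-513033 - \frac{343535}{3}} = \frac{1}{- \frac{1882634}{3}} = - \frac{3}{1882634}$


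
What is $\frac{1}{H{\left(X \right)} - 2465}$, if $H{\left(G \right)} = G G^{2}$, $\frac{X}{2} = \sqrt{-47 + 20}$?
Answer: $\frac{i}{- 2465 i + 648 \sqrt{3}} \approx -0.00033602 + 0.000153 i$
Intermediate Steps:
$X = 6 i \sqrt{3}$ ($X = 2 \sqrt{-47 + 20} = 2 \sqrt{-27} = 2 \cdot 3 i \sqrt{3} = 6 i \sqrt{3} \approx 10.392 i$)
$H{\left(G \right)} = G^{3}$
$\frac{1}{H{\left(X \right)} - 2465} = \frac{1}{\left(6 i \sqrt{3}\right)^{3} - 2465} = \frac{1}{- 648 i \sqrt{3} - 2465} = \frac{1}{-2465 - 648 i \sqrt{3}}$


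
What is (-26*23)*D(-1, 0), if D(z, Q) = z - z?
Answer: 0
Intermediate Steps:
D(z, Q) = 0
(-26*23)*D(-1, 0) = -26*23*0 = -598*0 = 0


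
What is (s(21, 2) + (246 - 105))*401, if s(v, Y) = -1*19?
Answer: 48922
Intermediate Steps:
s(v, Y) = -19
(s(21, 2) + (246 - 105))*401 = (-19 + (246 - 105))*401 = (-19 + 141)*401 = 122*401 = 48922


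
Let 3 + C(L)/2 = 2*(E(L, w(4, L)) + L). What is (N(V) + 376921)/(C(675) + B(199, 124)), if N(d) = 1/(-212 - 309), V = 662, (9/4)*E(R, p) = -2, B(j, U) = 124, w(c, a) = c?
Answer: 10396368/77629 ≈ 133.92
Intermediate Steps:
E(R, p) = -8/9 (E(R, p) = (4/9)*(-2) = -8/9)
N(d) = -1/521 (N(d) = 1/(-521) = -1/521)
C(L) = -86/9 + 4*L (C(L) = -6 + 2*(2*(-8/9 + L)) = -6 + 2*(-16/9 + 2*L) = -6 + (-32/9 + 4*L) = -86/9 + 4*L)
(N(V) + 376921)/(C(675) + B(199, 124)) = (-1/521 + 376921)/((-86/9 + 4*675) + 124) = 196375840/(521*((-86/9 + 2700) + 124)) = 196375840/(521*(24214/9 + 124)) = 196375840/(521*(25330/9)) = (196375840/521)*(9/25330) = 10396368/77629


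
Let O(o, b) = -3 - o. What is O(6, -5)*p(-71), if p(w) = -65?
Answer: 585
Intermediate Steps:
O(6, -5)*p(-71) = (-3 - 1*6)*(-65) = (-3 - 6)*(-65) = -9*(-65) = 585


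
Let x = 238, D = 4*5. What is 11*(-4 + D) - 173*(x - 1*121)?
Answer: -20065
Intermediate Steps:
D = 20
11*(-4 + D) - 173*(x - 1*121) = 11*(-4 + 20) - 173*(238 - 1*121) = 11*16 - 173*(238 - 121) = 176 - 173*117 = 176 - 20241 = -20065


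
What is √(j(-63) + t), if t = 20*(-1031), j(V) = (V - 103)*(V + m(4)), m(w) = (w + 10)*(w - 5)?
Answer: I*√7838 ≈ 88.532*I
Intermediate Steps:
m(w) = (-5 + w)*(10 + w) (m(w) = (10 + w)*(-5 + w) = (-5 + w)*(10 + w))
j(V) = (-103 + V)*(-14 + V) (j(V) = (V - 103)*(V + (-50 + 4² + 5*4)) = (-103 + V)*(V + (-50 + 16 + 20)) = (-103 + V)*(V - 14) = (-103 + V)*(-14 + V))
t = -20620
√(j(-63) + t) = √((1442 + (-63)² - 117*(-63)) - 20620) = √((1442 + 3969 + 7371) - 20620) = √(12782 - 20620) = √(-7838) = I*√7838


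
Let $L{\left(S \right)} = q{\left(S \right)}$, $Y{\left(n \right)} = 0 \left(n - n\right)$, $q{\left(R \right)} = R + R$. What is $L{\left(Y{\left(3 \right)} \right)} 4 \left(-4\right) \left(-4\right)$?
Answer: $0$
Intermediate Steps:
$q{\left(R \right)} = 2 R$
$Y{\left(n \right)} = 0$ ($Y{\left(n \right)} = 0 \cdot 0 = 0$)
$L{\left(S \right)} = 2 S$
$L{\left(Y{\left(3 \right)} \right)} 4 \left(-4\right) \left(-4\right) = 2 \cdot 0 \cdot 4 \left(-4\right) \left(-4\right) = 0 \left(\left(-16\right) \left(-4\right)\right) = 0 \cdot 64 = 0$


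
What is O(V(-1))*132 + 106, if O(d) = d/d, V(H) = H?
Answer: 238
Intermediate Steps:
O(d) = 1
O(V(-1))*132 + 106 = 1*132 + 106 = 132 + 106 = 238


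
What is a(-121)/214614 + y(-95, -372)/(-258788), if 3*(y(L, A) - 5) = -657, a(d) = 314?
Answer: 31796707/13884881958 ≈ 0.0022900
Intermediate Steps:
y(L, A) = -214 (y(L, A) = 5 + (1/3)*(-657) = 5 - 219 = -214)
a(-121)/214614 + y(-95, -372)/(-258788) = 314/214614 - 214/(-258788) = 314*(1/214614) - 214*(-1/258788) = 157/107307 + 107/129394 = 31796707/13884881958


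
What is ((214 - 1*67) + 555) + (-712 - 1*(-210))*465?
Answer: -232728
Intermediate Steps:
((214 - 1*67) + 555) + (-712 - 1*(-210))*465 = ((214 - 67) + 555) + (-712 + 210)*465 = (147 + 555) - 502*465 = 702 - 233430 = -232728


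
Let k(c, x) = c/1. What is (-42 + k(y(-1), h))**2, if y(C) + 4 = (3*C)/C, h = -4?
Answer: 1849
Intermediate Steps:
y(C) = -1 (y(C) = -4 + (3*C)/C = -4 + 3 = -1)
k(c, x) = c (k(c, x) = c*1 = c)
(-42 + k(y(-1), h))**2 = (-42 - 1)**2 = (-43)**2 = 1849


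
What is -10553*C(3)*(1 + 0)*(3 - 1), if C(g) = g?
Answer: -63318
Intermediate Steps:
-10553*C(3)*(1 + 0)*(3 - 1) = -31659*(1 + 0)*(3 - 1) = -31659*1*2 = -31659*2 = -10553*6 = -63318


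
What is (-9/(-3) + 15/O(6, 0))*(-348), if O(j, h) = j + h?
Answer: -1914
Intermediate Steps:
O(j, h) = h + j
(-9/(-3) + 15/O(6, 0))*(-348) = (-9/(-3) + 15/(0 + 6))*(-348) = (-9*(-⅓) + 15/6)*(-348) = (3 + 15*(⅙))*(-348) = (3 + 5/2)*(-348) = (11/2)*(-348) = -1914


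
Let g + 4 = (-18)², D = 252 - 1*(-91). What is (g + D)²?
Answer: 439569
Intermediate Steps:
D = 343 (D = 252 + 91 = 343)
g = 320 (g = -4 + (-18)² = -4 + 324 = 320)
(g + D)² = (320 + 343)² = 663² = 439569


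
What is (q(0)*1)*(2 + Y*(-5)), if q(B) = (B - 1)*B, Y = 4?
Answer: 0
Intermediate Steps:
q(B) = B*(-1 + B) (q(B) = (-1 + B)*B = B*(-1 + B))
(q(0)*1)*(2 + Y*(-5)) = ((0*(-1 + 0))*1)*(2 + 4*(-5)) = ((0*(-1))*1)*(2 - 20) = (0*1)*(-18) = 0*(-18) = 0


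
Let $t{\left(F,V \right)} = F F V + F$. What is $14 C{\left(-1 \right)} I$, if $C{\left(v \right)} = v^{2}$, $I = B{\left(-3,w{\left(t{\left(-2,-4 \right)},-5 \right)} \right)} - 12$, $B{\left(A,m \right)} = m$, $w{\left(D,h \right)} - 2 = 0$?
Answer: $-140$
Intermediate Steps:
$t{\left(F,V \right)} = F + V F^{2}$ ($t{\left(F,V \right)} = F^{2} V + F = V F^{2} + F = F + V F^{2}$)
$w{\left(D,h \right)} = 2$ ($w{\left(D,h \right)} = 2 + 0 = 2$)
$I = -10$ ($I = 2 - 12 = -10$)
$14 C{\left(-1 \right)} I = 14 \left(-1\right)^{2} \left(-10\right) = 14 \cdot 1 \left(-10\right) = 14 \left(-10\right) = -140$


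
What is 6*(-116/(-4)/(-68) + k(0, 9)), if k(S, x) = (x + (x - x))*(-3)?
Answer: -5595/34 ≈ -164.56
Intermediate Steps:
k(S, x) = -3*x (k(S, x) = (x + 0)*(-3) = x*(-3) = -3*x)
6*(-116/(-4)/(-68) + k(0, 9)) = 6*(-116/(-4)/(-68) - 3*9) = 6*(-116*(-¼)*(-1/68) - 27) = 6*(29*(-1/68) - 27) = 6*(-29/68 - 27) = 6*(-1865/68) = -5595/34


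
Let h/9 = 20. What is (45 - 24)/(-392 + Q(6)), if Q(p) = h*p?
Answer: 21/688 ≈ 0.030523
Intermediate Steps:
h = 180 (h = 9*20 = 180)
Q(p) = 180*p
(45 - 24)/(-392 + Q(6)) = (45 - 24)/(-392 + 180*6) = 21/(-392 + 1080) = 21/688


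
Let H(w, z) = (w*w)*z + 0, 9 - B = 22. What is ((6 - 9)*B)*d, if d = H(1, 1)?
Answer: 39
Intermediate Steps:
B = -13 (B = 9 - 1*22 = 9 - 22 = -13)
H(w, z) = z*w² (H(w, z) = w²*z + 0 = z*w² + 0 = z*w²)
d = 1 (d = 1*1² = 1*1 = 1)
((6 - 9)*B)*d = ((6 - 9)*(-13))*1 = -3*(-13)*1 = 39*1 = 39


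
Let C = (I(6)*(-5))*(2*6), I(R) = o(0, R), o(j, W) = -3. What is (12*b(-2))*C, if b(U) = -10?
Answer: -21600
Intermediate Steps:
I(R) = -3
C = 180 (C = (-3*(-5))*(2*6) = 15*12 = 180)
(12*b(-2))*C = (12*(-10))*180 = -120*180 = -21600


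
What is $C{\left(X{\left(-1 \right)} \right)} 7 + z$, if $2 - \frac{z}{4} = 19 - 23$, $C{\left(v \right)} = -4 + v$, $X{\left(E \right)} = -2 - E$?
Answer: $-11$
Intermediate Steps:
$z = 24$ ($z = 8 - 4 \left(19 - 23\right) = 8 - -16 = 8 + 16 = 24$)
$C{\left(X{\left(-1 \right)} \right)} 7 + z = \left(-4 - 1\right) 7 + 24 = \left(-5\right) 7 + 24 = -35 + 24 = -11$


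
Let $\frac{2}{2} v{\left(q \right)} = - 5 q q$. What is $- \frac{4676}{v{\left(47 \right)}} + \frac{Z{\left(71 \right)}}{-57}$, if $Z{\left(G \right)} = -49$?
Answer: $\frac{807737}{629565} \approx 1.283$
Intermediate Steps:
$v{\left(q \right)} = - 5 q^{2}$ ($v{\left(q \right)} = - 5 q q = - 5 q^{2}$)
$- \frac{4676}{v{\left(47 \right)}} + \frac{Z{\left(71 \right)}}{-57} = - \frac{4676}{\left(-5\right) 47^{2}} - \frac{49}{-57} = - \frac{4676}{\left(-5\right) 2209} - - \frac{49}{57} = - \frac{4676}{-11045} + \frac{49}{57} = \left(-4676\right) \left(- \frac{1}{11045}\right) + \frac{49}{57} = \frac{4676}{11045} + \frac{49}{57} = \frac{807737}{629565}$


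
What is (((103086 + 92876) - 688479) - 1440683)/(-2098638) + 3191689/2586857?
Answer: 20966150129/9729169177 ≈ 2.1550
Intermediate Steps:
(((103086 + 92876) - 688479) - 1440683)/(-2098638) + 3191689/2586857 = ((195962 - 688479) - 1440683)*(-1/2098638) + 3191689*(1/2586857) = (-492517 - 1440683)*(-1/2098638) + 3191689/2586857 = -1933200*(-1/2098638) + 3191689/2586857 = 107400/116591 + 3191689/2586857 = 20966150129/9729169177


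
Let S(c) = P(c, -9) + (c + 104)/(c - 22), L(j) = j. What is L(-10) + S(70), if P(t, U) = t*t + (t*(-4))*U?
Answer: 59309/8 ≈ 7413.6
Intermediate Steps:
P(t, U) = t² - 4*U*t (P(t, U) = t² + (-4*t)*U = t² - 4*U*t)
S(c) = c*(36 + c) + (104 + c)/(-22 + c) (S(c) = c*(c - 4*(-9)) + (c + 104)/(c - 22) = c*(c + 36) + (104 + c)/(-22 + c) = c*(36 + c) + (104 + c)/(-22 + c))
L(-10) + S(70) = -10 + (104 + 70³ - 791*70 + 14*70²)/(-22 + 70) = -10 + (104 + 343000 - 55370 + 14*4900)/48 = -10 + (104 + 343000 - 55370 + 68600)/48 = -10 + (1/48)*356334 = -10 + 59389/8 = 59309/8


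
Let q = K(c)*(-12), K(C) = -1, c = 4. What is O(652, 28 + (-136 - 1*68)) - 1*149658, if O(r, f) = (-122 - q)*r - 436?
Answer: -237462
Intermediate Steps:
q = 12 (q = -1*(-12) = 12)
O(r, f) = -436 - 134*r (O(r, f) = (-122 - 1*12)*r - 436 = (-122 - 12)*r - 436 = -134*r - 436 = -436 - 134*r)
O(652, 28 + (-136 - 1*68)) - 1*149658 = (-436 - 134*652) - 1*149658 = (-436 - 87368) - 149658 = -87804 - 149658 = -237462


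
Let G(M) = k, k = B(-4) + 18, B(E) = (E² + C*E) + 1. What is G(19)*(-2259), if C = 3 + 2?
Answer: -33885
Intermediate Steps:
C = 5
B(E) = 1 + E² + 5*E (B(E) = (E² + 5*E) + 1 = 1 + E² + 5*E)
k = 15 (k = (1 + (-4)² + 5*(-4)) + 18 = (1 + 16 - 20) + 18 = -3 + 18 = 15)
G(M) = 15
G(19)*(-2259) = 15*(-2259) = -33885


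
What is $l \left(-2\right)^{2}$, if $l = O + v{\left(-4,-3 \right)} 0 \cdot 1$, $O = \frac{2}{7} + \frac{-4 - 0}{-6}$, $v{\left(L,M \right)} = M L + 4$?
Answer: $\frac{80}{21} \approx 3.8095$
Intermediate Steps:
$v{\left(L,M \right)} = 4 + L M$ ($v{\left(L,M \right)} = L M + 4 = 4 + L M$)
$O = \frac{20}{21}$ ($O = 2 \cdot \frac{1}{7} + \left(-4 + 0\right) \left(- \frac{1}{6}\right) = \frac{2}{7} - - \frac{2}{3} = \frac{2}{7} + \frac{2}{3} = \frac{20}{21} \approx 0.95238$)
$l = \frac{20}{21}$ ($l = \frac{20}{21} + \left(4 - -12\right) 0 \cdot 1 = \frac{20}{21} + \left(4 + 12\right) 0 = \frac{20}{21} + 16 \cdot 0 = \frac{20}{21} + 0 = \frac{20}{21} \approx 0.95238$)
$l \left(-2\right)^{2} = \frac{20 \left(-2\right)^{2}}{21} = \frac{20}{21} \cdot 4 = \frac{80}{21}$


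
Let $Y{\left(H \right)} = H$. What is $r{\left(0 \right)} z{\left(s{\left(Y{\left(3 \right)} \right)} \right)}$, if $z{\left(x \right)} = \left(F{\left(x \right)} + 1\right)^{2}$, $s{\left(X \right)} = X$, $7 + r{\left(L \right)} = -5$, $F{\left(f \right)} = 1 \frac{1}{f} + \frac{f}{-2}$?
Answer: $- \frac{1}{3} \approx -0.33333$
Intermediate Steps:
$F{\left(f \right)} = \frac{1}{f} - \frac{f}{2}$ ($F{\left(f \right)} = \frac{1}{f} + f \left(- \frac{1}{2}\right) = \frac{1}{f} - \frac{f}{2}$)
$r{\left(L \right)} = -12$ ($r{\left(L \right)} = -7 - 5 = -12$)
$z{\left(x \right)} = \left(1 + \frac{1}{x} - \frac{x}{2}\right)^{2}$ ($z{\left(x \right)} = \left(\left(\frac{1}{x} - \frac{x}{2}\right) + 1\right)^{2} = \left(1 + \frac{1}{x} - \frac{x}{2}\right)^{2}$)
$r{\left(0 \right)} z{\left(s{\left(Y{\left(3 \right)} \right)} \right)} = - 12 \frac{\left(2 + 3 \left(2 - 3\right)\right)^{2}}{4 \cdot 9} = - 12 \cdot \frac{1}{4} \cdot \frac{1}{9} \left(2 + 3 \left(2 - 3\right)\right)^{2} = - 12 \cdot \frac{1}{4} \cdot \frac{1}{9} \left(2 + 3 \left(-1\right)\right)^{2} = - 12 \cdot \frac{1}{4} \cdot \frac{1}{9} \left(2 - 3\right)^{2} = - 12 \cdot \frac{1}{4} \cdot \frac{1}{9} \left(-1\right)^{2} = - 12 \cdot \frac{1}{4} \cdot \frac{1}{9} \cdot 1 = \left(-12\right) \frac{1}{36} = - \frac{1}{3}$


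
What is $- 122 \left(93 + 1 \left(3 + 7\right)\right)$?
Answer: $-12566$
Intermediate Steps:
$- 122 \left(93 + 1 \left(3 + 7\right)\right) = - 122 \left(93 + 1 \cdot 10\right) = - 122 \left(93 + 10\right) = \left(-122\right) 103 = -12566$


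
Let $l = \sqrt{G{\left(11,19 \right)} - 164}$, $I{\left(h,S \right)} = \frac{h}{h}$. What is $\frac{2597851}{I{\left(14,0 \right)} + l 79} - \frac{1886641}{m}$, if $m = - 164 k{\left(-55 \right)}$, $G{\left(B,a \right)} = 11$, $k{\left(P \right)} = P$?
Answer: $- \frac{889035911107}{4306481740} - \frac{615690687 i \sqrt{17}}{954874} \approx -206.44 - 2658.5 i$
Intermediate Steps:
$I{\left(h,S \right)} = 1$
$m = 9020$ ($m = \left(-164\right) \left(-55\right) = 9020$)
$l = 3 i \sqrt{17}$ ($l = \sqrt{11 - 164} = \sqrt{-153} = 3 i \sqrt{17} \approx 12.369 i$)
$\frac{2597851}{I{\left(14,0 \right)} + l 79} - \frac{1886641}{m} = \frac{2597851}{1 + 3 i \sqrt{17} \cdot 79} - \frac{1886641}{9020} = \frac{2597851}{1 + 237 i \sqrt{17}} - \frac{1886641}{9020} = - \frac{1886641}{9020} + \frac{2597851}{1 + 237 i \sqrt{17}}$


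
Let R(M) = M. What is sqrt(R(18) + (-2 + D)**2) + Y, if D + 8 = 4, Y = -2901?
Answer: -2901 + 3*sqrt(6) ≈ -2893.7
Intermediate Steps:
D = -4 (D = -8 + 4 = -4)
sqrt(R(18) + (-2 + D)**2) + Y = sqrt(18 + (-2 - 4)**2) - 2901 = sqrt(18 + (-6)**2) - 2901 = sqrt(18 + 36) - 2901 = sqrt(54) - 2901 = 3*sqrt(6) - 2901 = -2901 + 3*sqrt(6)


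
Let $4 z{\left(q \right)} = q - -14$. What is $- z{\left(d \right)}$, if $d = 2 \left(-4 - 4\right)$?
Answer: $\frac{1}{2} \approx 0.5$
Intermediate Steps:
$d = -16$ ($d = 2 \left(-8\right) = -16$)
$z{\left(q \right)} = \frac{7}{2} + \frac{q}{4}$ ($z{\left(q \right)} = \frac{q - -14}{4} = \frac{q + 14}{4} = \frac{14 + q}{4} = \frac{7}{2} + \frac{q}{4}$)
$- z{\left(d \right)} = - (\frac{7}{2} + \frac{1}{4} \left(-16\right)) = - (\frac{7}{2} - 4) = \left(-1\right) \left(- \frac{1}{2}\right) = \frac{1}{2}$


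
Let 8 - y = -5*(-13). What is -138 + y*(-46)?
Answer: 2484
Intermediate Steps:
y = -57 (y = 8 - (-5)*(-13) = 8 - 1*65 = 8 - 65 = -57)
-138 + y*(-46) = -138 - 57*(-46) = -138 + 2622 = 2484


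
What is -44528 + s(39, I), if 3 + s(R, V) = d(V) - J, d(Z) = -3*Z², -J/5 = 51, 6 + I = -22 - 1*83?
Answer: -81239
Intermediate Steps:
I = -111 (I = -6 + (-22 - 1*83) = -6 + (-22 - 83) = -6 - 105 = -111)
J = -255 (J = -5*51 = -255)
s(R, V) = 252 - 3*V² (s(R, V) = -3 + (-3*V² - 1*(-255)) = -3 + (-3*V² + 255) = -3 + (255 - 3*V²) = 252 - 3*V²)
-44528 + s(39, I) = -44528 + (252 - 3*(-111)²) = -44528 + (252 - 3*12321) = -44528 + (252 - 36963) = -44528 - 36711 = -81239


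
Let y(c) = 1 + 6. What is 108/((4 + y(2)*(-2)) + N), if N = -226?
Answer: -27/59 ≈ -0.45763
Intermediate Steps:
y(c) = 7
108/((4 + y(2)*(-2)) + N) = 108/((4 + 7*(-2)) - 226) = 108/((4 - 14) - 226) = 108/(-10 - 226) = 108/(-236) = -1/236*108 = -27/59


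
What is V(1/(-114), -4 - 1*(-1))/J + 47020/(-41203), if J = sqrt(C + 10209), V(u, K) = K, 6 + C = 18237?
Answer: -47020/41203 - sqrt(790)/1580 ≈ -1.1590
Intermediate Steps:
C = 18231 (C = -6 + 18237 = 18231)
J = 6*sqrt(790) (J = sqrt(18231 + 10209) = sqrt(28440) = 6*sqrt(790) ≈ 168.64)
V(1/(-114), -4 - 1*(-1))/J + 47020/(-41203) = (-4 - 1*(-1))/((6*sqrt(790))) + 47020/(-41203) = (-4 + 1)*(sqrt(790)/4740) + 47020*(-1/41203) = -sqrt(790)/1580 - 47020/41203 = -47020/41203 - sqrt(790)/1580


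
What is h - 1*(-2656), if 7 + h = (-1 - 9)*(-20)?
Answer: 2849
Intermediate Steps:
h = 193 (h = -7 + (-1 - 9)*(-20) = -7 - 10*(-20) = -7 + 200 = 193)
h - 1*(-2656) = 193 - 1*(-2656) = 193 + 2656 = 2849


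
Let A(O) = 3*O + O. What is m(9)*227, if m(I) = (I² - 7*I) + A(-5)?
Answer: -454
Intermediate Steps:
A(O) = 4*O
m(I) = -20 + I² - 7*I (m(I) = (I² - 7*I) + 4*(-5) = (I² - 7*I) - 20 = -20 + I² - 7*I)
m(9)*227 = (-20 + 9² - 7*9)*227 = (-20 + 81 - 63)*227 = -2*227 = -454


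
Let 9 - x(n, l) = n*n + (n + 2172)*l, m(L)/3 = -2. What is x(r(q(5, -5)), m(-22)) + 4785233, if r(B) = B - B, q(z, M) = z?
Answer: 4798274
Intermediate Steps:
m(L) = -6 (m(L) = 3*(-2) = -6)
r(B) = 0
x(n, l) = 9 - n² - l*(2172 + n) (x(n, l) = 9 - (n*n + (n + 2172)*l) = 9 - (n² + (2172 + n)*l) = 9 - (n² + l*(2172 + n)) = 9 + (-n² - l*(2172 + n)) = 9 - n² - l*(2172 + n))
x(r(q(5, -5)), m(-22)) + 4785233 = (9 - 1*0² - 2172*(-6) - 1*(-6)*0) + 4785233 = (9 - 1*0 + 13032 + 0) + 4785233 = (9 + 0 + 13032 + 0) + 4785233 = 13041 + 4785233 = 4798274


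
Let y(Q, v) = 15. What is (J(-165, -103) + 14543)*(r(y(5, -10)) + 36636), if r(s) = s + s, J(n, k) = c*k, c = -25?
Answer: 627648588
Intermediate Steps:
J(n, k) = -25*k
r(s) = 2*s
(J(-165, -103) + 14543)*(r(y(5, -10)) + 36636) = (-25*(-103) + 14543)*(2*15 + 36636) = (2575 + 14543)*(30 + 36636) = 17118*36666 = 627648588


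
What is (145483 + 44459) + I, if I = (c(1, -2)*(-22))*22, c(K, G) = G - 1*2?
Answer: 191878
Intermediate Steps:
c(K, G) = -2 + G (c(K, G) = G - 2 = -2 + G)
I = 1936 (I = ((-2 - 2)*(-22))*22 = -4*(-22)*22 = 88*22 = 1936)
(145483 + 44459) + I = (145483 + 44459) + 1936 = 189942 + 1936 = 191878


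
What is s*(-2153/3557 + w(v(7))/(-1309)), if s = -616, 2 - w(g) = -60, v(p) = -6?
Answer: 24310488/60469 ≈ 402.03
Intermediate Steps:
w(g) = 62 (w(g) = 2 - 1*(-60) = 2 + 60 = 62)
s*(-2153/3557 + w(v(7))/(-1309)) = -616*(-2153/3557 + 62/(-1309)) = -616*(-2153*1/3557 + 62*(-1/1309)) = -616*(-2153/3557 - 62/1309) = -616*(-3038811/4656113) = 24310488/60469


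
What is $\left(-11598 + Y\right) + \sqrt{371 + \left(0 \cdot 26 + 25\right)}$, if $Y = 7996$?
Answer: $-3602 + 6 \sqrt{11} \approx -3582.1$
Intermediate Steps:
$\left(-11598 + Y\right) + \sqrt{371 + \left(0 \cdot 26 + 25\right)} = \left(-11598 + 7996\right) + \sqrt{371 + \left(0 \cdot 26 + 25\right)} = -3602 + \sqrt{371 + \left(0 + 25\right)} = -3602 + \sqrt{371 + 25} = -3602 + \sqrt{396} = -3602 + 6 \sqrt{11}$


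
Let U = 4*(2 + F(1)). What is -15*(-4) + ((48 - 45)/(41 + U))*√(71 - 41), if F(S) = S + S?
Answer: 60 + √30/19 ≈ 60.288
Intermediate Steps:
F(S) = 2*S
U = 16 (U = 4*(2 + 2*1) = 4*(2 + 2) = 4*4 = 16)
-15*(-4) + ((48 - 45)/(41 + U))*√(71 - 41) = -15*(-4) + ((48 - 45)/(41 + 16))*√(71 - 41) = 60 + (3/57)*√30 = 60 + (3*(1/57))*√30 = 60 + √30/19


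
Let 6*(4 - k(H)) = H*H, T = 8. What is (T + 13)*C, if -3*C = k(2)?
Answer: -70/3 ≈ -23.333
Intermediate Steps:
k(H) = 4 - H**2/6 (k(H) = 4 - H*H/6 = 4 - H**2/6)
C = -10/9 (C = -(4 - 1/6*2**2)/3 = -(4 - 1/6*4)/3 = -(4 - 2/3)/3 = -1/3*10/3 = -10/9 ≈ -1.1111)
(T + 13)*C = (8 + 13)*(-10/9) = 21*(-10/9) = -70/3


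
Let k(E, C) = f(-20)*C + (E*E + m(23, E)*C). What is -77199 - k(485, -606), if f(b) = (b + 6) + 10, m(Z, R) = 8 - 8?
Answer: -314848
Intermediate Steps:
m(Z, R) = 0
f(b) = 16 + b (f(b) = (6 + b) + 10 = 16 + b)
k(E, C) = E² - 4*C (k(E, C) = (16 - 20)*C + (E*E + 0*C) = -4*C + (E² + 0) = -4*C + E² = E² - 4*C)
-77199 - k(485, -606) = -77199 - (485² - 4*(-606)) = -77199 - (235225 + 2424) = -77199 - 1*237649 = -77199 - 237649 = -314848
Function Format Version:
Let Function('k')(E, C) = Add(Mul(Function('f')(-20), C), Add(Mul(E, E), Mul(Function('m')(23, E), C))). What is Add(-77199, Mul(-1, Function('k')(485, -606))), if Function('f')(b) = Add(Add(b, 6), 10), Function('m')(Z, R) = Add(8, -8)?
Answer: -314848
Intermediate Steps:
Function('m')(Z, R) = 0
Function('f')(b) = Add(16, b) (Function('f')(b) = Add(Add(6, b), 10) = Add(16, b))
Function('k')(E, C) = Add(Pow(E, 2), Mul(-4, C)) (Function('k')(E, C) = Add(Mul(Add(16, -20), C), Add(Mul(E, E), Mul(0, C))) = Add(Mul(-4, C), Add(Pow(E, 2), 0)) = Add(Mul(-4, C), Pow(E, 2)) = Add(Pow(E, 2), Mul(-4, C)))
Add(-77199, Mul(-1, Function('k')(485, -606))) = Add(-77199, Mul(-1, Add(Pow(485, 2), Mul(-4, -606)))) = Add(-77199, Mul(-1, Add(235225, 2424))) = Add(-77199, Mul(-1, 237649)) = Add(-77199, -237649) = -314848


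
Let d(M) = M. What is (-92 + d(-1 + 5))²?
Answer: 7744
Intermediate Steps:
(-92 + d(-1 + 5))² = (-92 + (-1 + 5))² = (-92 + 4)² = (-88)² = 7744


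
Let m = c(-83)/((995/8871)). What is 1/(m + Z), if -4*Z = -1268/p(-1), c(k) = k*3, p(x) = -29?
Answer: -28855/64372906 ≈ -0.00044825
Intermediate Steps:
c(k) = 3*k
m = -2208879/995 (m = (3*(-83))/((995/8871)) = -249/(995*(1/8871)) = -249/995/8871 = -249*8871/995 = -2208879/995 ≈ -2220.0)
Z = -317/29 (Z = -(-317)/(-29) = -(-317)*(-1)/29 = -¼*1268/29 = -317/29 ≈ -10.931)
1/(m + Z) = 1/(-2208879/995 - 317/29) = 1/(-64372906/28855) = -28855/64372906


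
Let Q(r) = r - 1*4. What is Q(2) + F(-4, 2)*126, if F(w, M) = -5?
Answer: -632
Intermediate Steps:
Q(r) = -4 + r (Q(r) = r - 4 = -4 + r)
Q(2) + F(-4, 2)*126 = (-4 + 2) - 5*126 = -2 - 630 = -632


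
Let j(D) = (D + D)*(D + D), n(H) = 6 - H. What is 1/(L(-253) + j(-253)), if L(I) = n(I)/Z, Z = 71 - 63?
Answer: 8/2048547 ≈ 3.9052e-6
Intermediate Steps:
Z = 8
L(I) = ¾ - I/8 (L(I) = (6 - I)/8 = (6 - I)*(⅛) = ¾ - I/8)
j(D) = 4*D² (j(D) = (2*D)*(2*D) = 4*D²)
1/(L(-253) + j(-253)) = 1/((¾ - ⅛*(-253)) + 4*(-253)²) = 1/((¾ + 253/8) + 4*64009) = 1/(259/8 + 256036) = 1/(2048547/8) = 8/2048547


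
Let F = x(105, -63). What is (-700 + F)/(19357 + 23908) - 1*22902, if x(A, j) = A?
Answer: -11657125/509 ≈ -22902.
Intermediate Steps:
F = 105
(-700 + F)/(19357 + 23908) - 1*22902 = (-700 + 105)/(19357 + 23908) - 1*22902 = -595/43265 - 22902 = -595*1/43265 - 22902 = -7/509 - 22902 = -11657125/509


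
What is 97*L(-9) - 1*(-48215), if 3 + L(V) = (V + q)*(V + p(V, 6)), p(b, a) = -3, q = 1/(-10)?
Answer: 292582/5 ≈ 58516.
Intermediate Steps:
q = -⅒ ≈ -0.10000
L(V) = -3 + (-3 + V)*(-⅒ + V) (L(V) = -3 + (V - ⅒)*(V - 3) = -3 + (-⅒ + V)*(-3 + V) = -3 + (-3 + V)*(-⅒ + V))
97*L(-9) - 1*(-48215) = 97*(-27/10 + (-9)² - 31/10*(-9)) - 1*(-48215) = 97*(-27/10 + 81 + 279/10) + 48215 = 97*(531/5) + 48215 = 51507/5 + 48215 = 292582/5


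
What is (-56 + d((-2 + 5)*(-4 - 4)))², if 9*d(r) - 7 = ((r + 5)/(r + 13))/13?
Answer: 560931856/184041 ≈ 3047.9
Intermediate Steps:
d(r) = 7/9 + (5 + r)/(117*(13 + r)) (d(r) = 7/9 + (((r + 5)/(r + 13))/13)/9 = 7/9 + (((5 + r)/(13 + r))*(1/13))/9 = 7/9 + ((5 + r)/(13*(13 + r)))/9 = 7/9 + (5 + r)/(117*(13 + r)))
(-56 + d((-2 + 5)*(-4 - 4)))² = (-56 + 4*(297 + 23*((-2 + 5)*(-4 - 4)))/(117*(13 + (-2 + 5)*(-4 - 4))))² = (-56 + 4*(297 + 23*(3*(-8)))/(117*(13 + 3*(-8))))² = (-56 + 4*(297 + 23*(-24))/(117*(13 - 24)))² = (-56 + (4/117)*(297 - 552)/(-11))² = (-56 + (4/117)*(-1/11)*(-255))² = (-56 + 340/429)² = (-23684/429)² = 560931856/184041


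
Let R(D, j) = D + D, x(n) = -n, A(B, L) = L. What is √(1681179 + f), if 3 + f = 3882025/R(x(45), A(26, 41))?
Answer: √58969526/6 ≈ 1279.9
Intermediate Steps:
R(D, j) = 2*D
f = -776459/18 (f = -3 + 3882025/((2*(-1*45))) = -3 + 3882025/((2*(-45))) = -3 + 3882025/(-90) = -3 + 3882025*(-1/90) = -3 - 776405/18 = -776459/18 ≈ -43137.)
√(1681179 + f) = √(1681179 - 776459/18) = √(29484763/18) = √58969526/6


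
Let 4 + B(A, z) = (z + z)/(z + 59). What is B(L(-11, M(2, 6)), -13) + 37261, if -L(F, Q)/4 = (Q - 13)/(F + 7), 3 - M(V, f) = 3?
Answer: 856898/23 ≈ 37256.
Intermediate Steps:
M(V, f) = 0 (M(V, f) = 3 - 1*3 = 3 - 3 = 0)
L(F, Q) = -4*(-13 + Q)/(7 + F) (L(F, Q) = -4*(Q - 13)/(F + 7) = -4*(-13 + Q)/(7 + F))
B(A, z) = -4 + 2*z/(59 + z) (B(A, z) = -4 + (z + z)/(z + 59) = -4 + (2*z)/(59 + z) = -4 + 2*z/(59 + z))
B(L(-11, M(2, 6)), -13) + 37261 = 2*(-118 - 1*(-13))/(59 - 13) + 37261 = 2*(-118 + 13)/46 + 37261 = 2*(1/46)*(-105) + 37261 = -105/23 + 37261 = 856898/23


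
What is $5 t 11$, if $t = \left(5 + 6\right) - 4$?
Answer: $385$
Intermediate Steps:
$t = 7$ ($t = 11 - 4 = 7$)
$5 t 11 = 5 \cdot 7 \cdot 11 = 35 \cdot 11 = 385$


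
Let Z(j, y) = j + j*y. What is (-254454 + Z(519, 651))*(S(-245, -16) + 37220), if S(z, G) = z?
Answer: 3103459650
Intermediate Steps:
(-254454 + Z(519, 651))*(S(-245, -16) + 37220) = (-254454 + 519*(1 + 651))*(-245 + 37220) = (-254454 + 519*652)*36975 = (-254454 + 338388)*36975 = 83934*36975 = 3103459650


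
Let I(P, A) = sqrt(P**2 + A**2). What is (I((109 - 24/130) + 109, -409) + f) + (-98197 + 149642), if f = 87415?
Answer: 138860 + sqrt(907211189)/65 ≈ 1.3932e+5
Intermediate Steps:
I(P, A) = sqrt(A**2 + P**2)
(I((109 - 24/130) + 109, -409) + f) + (-98197 + 149642) = (sqrt((-409)**2 + ((109 - 24/130) + 109)**2) + 87415) + (-98197 + 149642) = (sqrt(167281 + ((109 - 24*1/130) + 109)**2) + 87415) + 51445 = (sqrt(167281 + ((109 - 12/65) + 109)**2) + 87415) + 51445 = (sqrt(167281 + (7073/65 + 109)**2) + 87415) + 51445 = (sqrt(167281 + (14158/65)**2) + 87415) + 51445 = (sqrt(167281 + 200448964/4225) + 87415) + 51445 = (sqrt(907211189/4225) + 87415) + 51445 = (sqrt(907211189)/65 + 87415) + 51445 = (87415 + sqrt(907211189)/65) + 51445 = 138860 + sqrt(907211189)/65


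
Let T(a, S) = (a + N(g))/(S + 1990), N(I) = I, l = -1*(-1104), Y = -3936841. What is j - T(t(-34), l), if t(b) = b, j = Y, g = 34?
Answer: -3936841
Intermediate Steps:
j = -3936841
l = 1104
T(a, S) = (34 + a)/(1990 + S) (T(a, S) = (a + 34)/(S + 1990) = (34 + a)/(1990 + S))
j - T(t(-34), l) = -3936841 - (34 - 34)/(1990 + 1104) = -3936841 - 0/3094 = -3936841 - 1*0 = -3936841 + 0 = -3936841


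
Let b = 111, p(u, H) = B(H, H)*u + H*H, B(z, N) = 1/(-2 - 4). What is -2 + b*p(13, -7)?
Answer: 10393/2 ≈ 5196.5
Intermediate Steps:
B(z, N) = -⅙ (B(z, N) = 1/(-6) = -⅙)
p(u, H) = H² - u/6 (p(u, H) = -u/6 + H*H = -u/6 + H² = H² - u/6)
-2 + b*p(13, -7) = -2 + 111*((-7)² - ⅙*13) = -2 + 111*(49 - 13/6) = -2 + 111*(281/6) = -2 + 10397/2 = 10393/2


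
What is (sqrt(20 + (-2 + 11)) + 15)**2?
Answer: (15 + sqrt(29))**2 ≈ 415.55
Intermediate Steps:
(sqrt(20 + (-2 + 11)) + 15)**2 = (sqrt(20 + 9) + 15)**2 = (sqrt(29) + 15)**2 = (15 + sqrt(29))**2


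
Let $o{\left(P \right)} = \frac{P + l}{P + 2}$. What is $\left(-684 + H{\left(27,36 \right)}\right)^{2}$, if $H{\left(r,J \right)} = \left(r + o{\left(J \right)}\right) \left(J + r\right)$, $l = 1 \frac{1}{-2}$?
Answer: $\frac{6685515225}{5776} \approx 1.1575 \cdot 10^{6}$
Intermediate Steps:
$l = - \frac{1}{2}$ ($l = 1 \left(- \frac{1}{2}\right) = - \frac{1}{2} \approx -0.5$)
$o{\left(P \right)} = \frac{- \frac{1}{2} + P}{2 + P}$ ($o{\left(P \right)} = \frac{P - \frac{1}{2}}{P + 2} = \frac{- \frac{1}{2} + P}{2 + P}$)
$H{\left(r,J \right)} = \left(J + r\right) \left(r + \frac{- \frac{1}{2} + J}{2 + J}\right)$ ($H{\left(r,J \right)} = \left(r + \frac{- \frac{1}{2} + J}{2 + J}\right) \left(J + r\right) = \left(J + r\right) \left(r + \frac{- \frac{1}{2} + J}{2 + J}\right)$)
$\left(-684 + H{\left(27,36 \right)}\right)^{2} = \left(-684 + \frac{36 \left(-1 + 2 \cdot 36\right) + 27 \left(-1 + 2 \cdot 36\right) + 2 \cdot 27 \left(2 + 36\right) \left(36 + 27\right)}{2 \left(2 + 36\right)}\right)^{2} = \left(-684 + \frac{36 \left(-1 + 72\right) + 27 \left(-1 + 72\right) + 2 \cdot 27 \cdot 38 \cdot 63}{2 \cdot 38}\right)^{2} = \left(-684 + \frac{1}{2} \cdot \frac{1}{38} \left(36 \cdot 71 + 27 \cdot 71 + 129276\right)\right)^{2} = \left(-684 + \frac{1}{2} \cdot \frac{1}{38} \left(2556 + 1917 + 129276\right)\right)^{2} = \left(-684 + \frac{1}{2} \cdot \frac{1}{38} \cdot 133749\right)^{2} = \left(-684 + \frac{133749}{76}\right)^{2} = \left(\frac{81765}{76}\right)^{2} = \frac{6685515225}{5776}$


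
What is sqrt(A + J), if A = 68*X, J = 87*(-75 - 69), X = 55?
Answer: 26*I*sqrt(13) ≈ 93.744*I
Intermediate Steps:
J = -12528 (J = 87*(-144) = -12528)
A = 3740 (A = 68*55 = 3740)
sqrt(A + J) = sqrt(3740 - 12528) = sqrt(-8788) = 26*I*sqrt(13)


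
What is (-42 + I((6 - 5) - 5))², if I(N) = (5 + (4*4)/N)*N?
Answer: 2116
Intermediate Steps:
I(N) = N*(5 + 16/N) (I(N) = (5 + 16/N)*N = N*(5 + 16/N))
(-42 + I((6 - 5) - 5))² = (-42 + (16 + 5*((6 - 5) - 5)))² = (-42 + (16 + 5*(1 - 5)))² = (-42 + (16 + 5*(-4)))² = (-42 + (16 - 20))² = (-42 - 4)² = (-46)² = 2116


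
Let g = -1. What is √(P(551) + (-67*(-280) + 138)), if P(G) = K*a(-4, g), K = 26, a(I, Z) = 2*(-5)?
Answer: √18638 ≈ 136.52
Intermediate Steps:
a(I, Z) = -10
P(G) = -260 (P(G) = 26*(-10) = -260)
√(P(551) + (-67*(-280) + 138)) = √(-260 + (-67*(-280) + 138)) = √(-260 + (18760 + 138)) = √(-260 + 18898) = √18638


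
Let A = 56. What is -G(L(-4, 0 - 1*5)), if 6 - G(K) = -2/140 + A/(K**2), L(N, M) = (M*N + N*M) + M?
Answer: -2089/350 ≈ -5.9686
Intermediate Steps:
L(N, M) = M + 2*M*N (L(N, M) = (M*N + M*N) + M = 2*M*N + M = M + 2*M*N)
G(K) = 421/70 - 56/K**2 (G(K) = 6 - (-2/140 + 56/(K**2)) = 6 - (-2*1/140 + 56/K**2) = 6 - (-1/70 + 56/K**2) = 6 + (1/70 - 56/K**2) = 421/70 - 56/K**2)
-G(L(-4, 0 - 1*5)) = -(421/70 - 56*1/((0 - 1*5)**2*(1 + 2*(-4))**2)) = -(421/70 - 56*1/((0 - 5)**2*(1 - 8)**2)) = -(421/70 - 56/(-5*(-7))**2) = -(421/70 - 56/35**2) = -(421/70 - 56*1/1225) = -(421/70 - 8/175) = -1*2089/350 = -2089/350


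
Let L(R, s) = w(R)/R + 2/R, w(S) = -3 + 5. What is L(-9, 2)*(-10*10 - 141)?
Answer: 964/9 ≈ 107.11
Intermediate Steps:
w(S) = 2
L(R, s) = 4/R (L(R, s) = 2/R + 2/R = 4/R)
L(-9, 2)*(-10*10 - 141) = (4/(-9))*(-10*10 - 141) = (4*(-⅑))*(-100 - 141) = -4/9*(-241) = 964/9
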